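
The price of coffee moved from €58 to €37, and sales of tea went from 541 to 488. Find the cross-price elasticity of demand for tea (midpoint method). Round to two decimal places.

ΔQ_x = 488 − 541 = -53; ΔP_y = 37 − 58 = -21.
Midpoints: P̄_y = 47.50, Q̄_x = 514.5.
ε_xy = (ΔQ_x/ΔP_y)(P̄_y/Q̄_x) = (-53/-21)(47.50/514.5).

0.23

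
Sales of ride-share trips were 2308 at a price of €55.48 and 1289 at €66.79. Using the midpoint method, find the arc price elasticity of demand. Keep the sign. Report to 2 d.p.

-3.06

ΔQ = 1289 − 2308 = -1019; ΔP = 66.79 − 55.48 = 11.31.
Midpoints: P̄ = 61.14, Q̄ = 1798.5.
ε = (ΔQ/ΔP)(P̄/Q̄) = (-1019/11.31)(61.14/1798.5).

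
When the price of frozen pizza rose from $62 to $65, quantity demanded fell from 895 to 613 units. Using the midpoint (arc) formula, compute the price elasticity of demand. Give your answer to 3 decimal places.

-7.916

ΔQ = 613 − 895 = -282; ΔP = 65 − 62 = 3.
Midpoints: P̄ = 63.50, Q̄ = 754.0.
ε = (ΔQ/ΔP)(P̄/Q̄) = (-282/3)(63.50/754.0).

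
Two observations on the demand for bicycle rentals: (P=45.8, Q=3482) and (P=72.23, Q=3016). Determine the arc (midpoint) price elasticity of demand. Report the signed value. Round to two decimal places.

-0.32

ΔQ = 3016 − 3482 = -466; ΔP = 72.23 − 45.8 = 26.43.
Midpoints: P̄ = 59.02, Q̄ = 3249.0.
ε = (ΔQ/ΔP)(P̄/Q̄) = (-466/26.43)(59.02/3249.0).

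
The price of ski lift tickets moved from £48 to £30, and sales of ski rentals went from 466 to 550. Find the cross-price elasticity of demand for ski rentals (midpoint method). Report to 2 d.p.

-0.36

ΔQ_x = 550 − 466 = 84; ΔP_y = 30 − 48 = -18.
Midpoints: P̄_y = 39.00, Q̄_x = 508.0.
ε_xy = (ΔQ_x/ΔP_y)(P̄_y/Q̄_x) = (84/-18)(39.00/508.0).
ε_xy < 0, so the goods are complements.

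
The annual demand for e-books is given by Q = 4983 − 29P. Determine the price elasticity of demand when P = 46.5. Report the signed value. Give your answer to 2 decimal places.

-0.37

At P = 46.5, Q = 3634.500.
dQ/dP = −29.
ε = (dQ/dP)(P/Q) = (-29)(46.5/3634.500).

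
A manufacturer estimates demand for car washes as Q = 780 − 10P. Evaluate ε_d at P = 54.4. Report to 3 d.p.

-2.305

At P = 54.4, Q = 236.
dQ/dP = −10.
ε = (dQ/dP)(P/Q) = (-10)(54.4/236).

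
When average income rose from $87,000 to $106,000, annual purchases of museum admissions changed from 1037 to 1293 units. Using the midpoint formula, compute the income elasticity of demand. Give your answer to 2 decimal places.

ΔQ = 256, ΔI = 19000. Midpoints: Ī = 96,500, Q̄ = 1165.0.
ε_I = (ΔQ/ΔI)(Ī/Q̄) = (256/19000)(96500/1165.0).

1.12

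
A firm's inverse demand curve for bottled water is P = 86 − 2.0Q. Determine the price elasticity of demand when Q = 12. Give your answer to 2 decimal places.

-2.58

At Q = 12, P = 86 − 2.0(12) = 62.00.
dP/dQ = −2.0, so dQ/dP = 1/(−2.0) = -0.500.
ε = (dQ/dP)(P/Q) = (-0.500)(62.00/12).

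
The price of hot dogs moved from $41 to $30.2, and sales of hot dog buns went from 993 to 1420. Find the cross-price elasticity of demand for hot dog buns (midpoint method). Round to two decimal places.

-1.17

ΔQ_x = 1420 − 993 = 427; ΔP_y = 30.2 − 41 = -10.8.
Midpoints: P̄_y = 35.60, Q̄_x = 1206.5.
ε_xy = (ΔQ_x/ΔP_y)(P̄_y/Q̄_x) = (427/-10.8)(35.60/1206.5).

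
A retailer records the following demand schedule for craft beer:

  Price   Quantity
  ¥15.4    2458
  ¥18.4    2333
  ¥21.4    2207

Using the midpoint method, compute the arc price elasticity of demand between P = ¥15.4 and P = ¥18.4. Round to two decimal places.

-0.29

At P = 15.4, Q = 2458; at P = 18.4, Q = 2333.
ΔQ = -125, ΔP = 3.0. Midpoints: P̄ = 16.90, Q̄ = 2395.5.
ε = (ΔQ/ΔP)(P̄/Q̄) = (-125/3.0)(16.90/2395.5).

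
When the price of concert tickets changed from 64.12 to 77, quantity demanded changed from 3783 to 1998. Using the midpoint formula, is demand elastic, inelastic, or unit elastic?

Arc ε ≈ -3.383.
|ε| = 3.38 > 1.

elastic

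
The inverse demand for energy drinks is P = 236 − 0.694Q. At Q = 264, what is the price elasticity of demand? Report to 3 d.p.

At Q = 264, P = 236 − 0.694(264) = 52.78.
dP/dQ = −0.694, so dQ/dP = 1/(−0.694) = -1.441.
ε = (dQ/dP)(P/Q) = (-1.441)(52.78/264).

-0.288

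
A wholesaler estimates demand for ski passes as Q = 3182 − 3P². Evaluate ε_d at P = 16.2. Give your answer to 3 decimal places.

At P = 16.2, Q = 2394.680.
dQ/dP = −6P = -97.200.
ε = (dQ/dP)(P/Q) = (-97.200)(16.2/2394.680).
|ε| < 1, so demand is inelastic at this price.

-0.658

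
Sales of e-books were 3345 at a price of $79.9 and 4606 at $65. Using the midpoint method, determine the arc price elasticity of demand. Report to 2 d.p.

-1.54

ΔQ = 4606 − 3345 = 1261; ΔP = 65 − 79.9 = -14.9.
Midpoints: P̄ = 72.45, Q̄ = 3975.5.
ε = (ΔQ/ΔP)(P̄/Q̄) = (1261/-14.9)(72.45/3975.5).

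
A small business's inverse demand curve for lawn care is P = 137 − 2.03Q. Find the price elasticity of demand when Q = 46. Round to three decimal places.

-0.467

At Q = 46, P = 137 − 2.03(46) = 43.62.
dP/dQ = −2.03, so dQ/dP = 1/(−2.03) = -0.493.
ε = (dQ/dP)(P/Q) = (-0.493)(43.62/46).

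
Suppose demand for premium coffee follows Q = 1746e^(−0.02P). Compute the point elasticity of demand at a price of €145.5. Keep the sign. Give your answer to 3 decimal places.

At P = 145.5, Q = 95.115.
dQ/dP = −0.02·1746e^(−0.02P) = −0.02Q = -1.902.
ε = (dQ/dP)(P/Q) = (-1.902)(145.5/95.115).
|ε| > 1, so demand is elastic at this price.

-2.910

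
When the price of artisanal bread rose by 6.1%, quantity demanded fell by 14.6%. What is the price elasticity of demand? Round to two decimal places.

-2.39

ε = %ΔQ / %ΔP = (-14.6)/(6.1) = -2.393.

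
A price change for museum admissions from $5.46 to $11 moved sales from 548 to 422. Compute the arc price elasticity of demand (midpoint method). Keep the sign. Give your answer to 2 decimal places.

ΔQ = 422 − 548 = -126; ΔP = 11 − 5.46 = 5.54.
Midpoints: P̄ = 8.23, Q̄ = 485.0.
ε = (ΔQ/ΔP)(P̄/Q̄) = (-126/5.54)(8.23/485.0).

-0.39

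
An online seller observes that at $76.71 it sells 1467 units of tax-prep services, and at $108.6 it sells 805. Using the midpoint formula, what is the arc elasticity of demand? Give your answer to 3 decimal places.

-1.693

ΔQ = 805 − 1467 = -662; ΔP = 108.6 − 76.71 = 31.89.
Midpoints: P̄ = 92.66, Q̄ = 1136.0.
ε = (ΔQ/ΔP)(P̄/Q̄) = (-662/31.89)(92.66/1136.0).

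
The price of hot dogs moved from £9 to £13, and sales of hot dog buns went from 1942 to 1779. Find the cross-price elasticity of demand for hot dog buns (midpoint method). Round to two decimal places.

ΔQ_x = 1779 − 1942 = -163; ΔP_y = 13 − 9 = 4.
Midpoints: P̄_y = 11.00, Q̄_x = 1860.5.
ε_xy = (ΔQ_x/ΔP_y)(P̄_y/Q̄_x) = (-163/4)(11.00/1860.5).

-0.24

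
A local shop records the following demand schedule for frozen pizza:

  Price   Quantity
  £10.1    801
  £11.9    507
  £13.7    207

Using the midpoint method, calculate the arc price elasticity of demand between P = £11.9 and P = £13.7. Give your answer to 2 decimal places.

-5.98

At P = 11.9, Q = 507; at P = 13.7, Q = 207.
ΔQ = -300, ΔP = 1.8. Midpoints: P̄ = 12.80, Q̄ = 357.0.
ε = (ΔQ/ΔP)(P̄/Q̄) = (-300/1.8)(12.80/357.0).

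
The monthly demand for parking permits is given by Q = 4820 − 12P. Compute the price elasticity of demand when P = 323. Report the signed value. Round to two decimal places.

At P = 323, Q = 944.
dQ/dP = −12.
ε = (dQ/dP)(P/Q) = (-12)(323/944).
|ε| > 1, so demand is elastic at this price.

-4.11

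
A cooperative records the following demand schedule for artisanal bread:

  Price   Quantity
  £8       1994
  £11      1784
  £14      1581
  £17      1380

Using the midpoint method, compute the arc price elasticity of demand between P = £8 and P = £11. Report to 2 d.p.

At P = 8, Q = 1994; at P = 11, Q = 1784.
ΔQ = -210, ΔP = 3. Midpoints: P̄ = 9.50, Q̄ = 1889.0.
ε = (ΔQ/ΔP)(P̄/Q̄) = (-210/3)(9.50/1889.0).

-0.35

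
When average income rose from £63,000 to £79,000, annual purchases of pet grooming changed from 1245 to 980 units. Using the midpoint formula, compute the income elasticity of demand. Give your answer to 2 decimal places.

-1.06

ΔQ = -265, ΔI = 16000. Midpoints: Ī = 71,000, Q̄ = 1112.5.
ε_I = (ΔQ/ΔI)(Ī/Q̄) = (-265/16000)(71000/1112.5).
ε_I < 0, so the good is inferior.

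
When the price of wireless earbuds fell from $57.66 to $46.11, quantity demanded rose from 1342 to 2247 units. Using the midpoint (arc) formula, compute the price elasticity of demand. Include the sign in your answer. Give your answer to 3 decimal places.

-2.266

ΔQ = 2247 − 1342 = 905; ΔP = 46.11 − 57.66 = -11.55.
Midpoints: P̄ = 51.88, Q̄ = 1794.5.
ε = (ΔQ/ΔP)(P̄/Q̄) = (905/-11.55)(51.88/1794.5).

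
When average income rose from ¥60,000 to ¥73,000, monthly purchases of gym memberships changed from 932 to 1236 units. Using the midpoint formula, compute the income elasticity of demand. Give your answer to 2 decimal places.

ΔQ = 304, ΔI = 13000. Midpoints: Ī = 66,500, Q̄ = 1084.0.
ε_I = (ΔQ/ΔI)(Ī/Q̄) = (304/13000)(66500/1084.0).

1.43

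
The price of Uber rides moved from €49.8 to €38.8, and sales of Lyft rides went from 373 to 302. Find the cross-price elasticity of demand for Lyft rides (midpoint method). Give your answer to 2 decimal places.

0.85

ΔQ_x = 302 − 373 = -71; ΔP_y = 38.8 − 49.8 = -11.
Midpoints: P̄_y = 44.30, Q̄_x = 337.5.
ε_xy = (ΔQ_x/ΔP_y)(P̄_y/Q̄_x) = (-71/-11)(44.30/337.5).
ε_xy > 0, so the goods are substitutes.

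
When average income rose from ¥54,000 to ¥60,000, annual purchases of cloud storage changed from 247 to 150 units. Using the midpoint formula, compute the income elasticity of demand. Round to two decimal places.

-4.64

ΔQ = -97, ΔI = 6000. Midpoints: Ī = 57,000, Q̄ = 198.5.
ε_I = (ΔQ/ΔI)(Ī/Q̄) = (-97/6000)(57000/198.5).
ε_I < 0, so the good is inferior.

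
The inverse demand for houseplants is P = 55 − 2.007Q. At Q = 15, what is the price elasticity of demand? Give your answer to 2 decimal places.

-0.83

At Q = 15, P = 55 − 2.007(15) = 24.89.
dP/dQ = −2.007, so dQ/dP = 1/(−2.007) = -0.498.
ε = (dQ/dP)(P/Q) = (-0.498)(24.89/15).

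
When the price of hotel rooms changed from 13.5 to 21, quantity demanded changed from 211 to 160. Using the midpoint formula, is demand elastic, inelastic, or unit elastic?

inelastic

Arc ε ≈ -0.632.
|ε| = 0.63 < 1.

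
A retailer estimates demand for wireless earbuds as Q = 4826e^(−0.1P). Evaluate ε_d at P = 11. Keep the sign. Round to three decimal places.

-1.100

At P = 11, Q = 1606.436.
dQ/dP = −0.1·4826e^(−0.1P) = −0.1Q = -160.644.
ε = (dQ/dP)(P/Q) = (-160.644)(11/1606.436).
|ε| > 1, so demand is elastic at this price.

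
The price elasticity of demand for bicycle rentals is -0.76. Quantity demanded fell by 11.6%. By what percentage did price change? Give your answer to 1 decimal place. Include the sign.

%ΔP ≈ %ΔQ / ε = (-11.6%)/(-0.76) = 15.26%.

15.3%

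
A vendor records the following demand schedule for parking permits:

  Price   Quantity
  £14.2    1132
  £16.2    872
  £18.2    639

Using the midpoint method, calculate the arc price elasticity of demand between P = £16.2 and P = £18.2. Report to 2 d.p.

-2.65

At P = 16.2, Q = 872; at P = 18.2, Q = 639.
ΔQ = -233, ΔP = 2.0. Midpoints: P̄ = 17.20, Q̄ = 755.5.
ε = (ΔQ/ΔP)(P̄/Q̄) = (-233/2.0)(17.20/755.5).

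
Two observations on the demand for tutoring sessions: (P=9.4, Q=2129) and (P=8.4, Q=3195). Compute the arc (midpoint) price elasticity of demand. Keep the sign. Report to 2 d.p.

ΔQ = 3195 − 2129 = 1066; ΔP = 8.4 − 9.4 = -1.
Midpoints: P̄ = 8.90, Q̄ = 2662.0.
ε = (ΔQ/ΔP)(P̄/Q̄) = (1066/-1)(8.90/2662.0).

-3.56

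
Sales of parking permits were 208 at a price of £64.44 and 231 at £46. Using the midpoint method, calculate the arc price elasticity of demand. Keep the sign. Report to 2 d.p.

ΔQ = 231 − 208 = 23; ΔP = 46 − 64.44 = -18.44.
Midpoints: P̄ = 55.22, Q̄ = 219.5.
ε = (ΔQ/ΔP)(P̄/Q̄) = (23/-18.44)(55.22/219.5).

-0.31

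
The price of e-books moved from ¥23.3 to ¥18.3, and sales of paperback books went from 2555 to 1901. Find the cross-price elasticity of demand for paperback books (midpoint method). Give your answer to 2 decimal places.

1.22

ΔQ_x = 1901 − 2555 = -654; ΔP_y = 18.3 − 23.3 = -5.
Midpoints: P̄_y = 20.80, Q̄_x = 2228.0.
ε_xy = (ΔQ_x/ΔP_y)(P̄_y/Q̄_x) = (-654/-5)(20.80/2228.0).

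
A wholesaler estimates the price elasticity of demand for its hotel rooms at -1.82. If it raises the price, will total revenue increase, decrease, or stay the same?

|ε| = 1.82 > 1, so demand is elastic. A price rise therefore reduces total revenue.

decrease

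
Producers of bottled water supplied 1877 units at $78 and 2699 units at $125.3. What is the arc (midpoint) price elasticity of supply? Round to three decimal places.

0.772

ΔQ = 2699 − 1877 = 822; ΔP = 125.3 − 78 = 47.3.
Midpoints: P̄ = 101.65, Q̄ = 2288.0.
ε_s = (ΔQ/ΔP)(P̄/Q̄) = (822/47.3)(101.65/2288.0).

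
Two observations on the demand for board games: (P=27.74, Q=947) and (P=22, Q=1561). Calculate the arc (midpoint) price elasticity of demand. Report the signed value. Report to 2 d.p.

ΔQ = 1561 − 947 = 614; ΔP = 22 − 27.74 = -5.74.
Midpoints: P̄ = 24.87, Q̄ = 1254.0.
ε = (ΔQ/ΔP)(P̄/Q̄) = (614/-5.74)(24.87/1254.0).

-2.12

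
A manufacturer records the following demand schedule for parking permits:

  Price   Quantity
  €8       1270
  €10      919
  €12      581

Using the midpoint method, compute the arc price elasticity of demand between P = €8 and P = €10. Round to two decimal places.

At P = 8, Q = 1270; at P = 10, Q = 919.
ΔQ = -351, ΔP = 2. Midpoints: P̄ = 9.00, Q̄ = 1094.5.
ε = (ΔQ/ΔP)(P̄/Q̄) = (-351/2)(9.00/1094.5).

-1.44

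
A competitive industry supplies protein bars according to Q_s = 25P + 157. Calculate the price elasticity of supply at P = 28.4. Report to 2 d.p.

0.82

At P = 28.4, Q_s = 867.
dQ_s/dP = 25.
ε_s = (dQ_s/dP)(P/Q_s) = (25)(28.4/867).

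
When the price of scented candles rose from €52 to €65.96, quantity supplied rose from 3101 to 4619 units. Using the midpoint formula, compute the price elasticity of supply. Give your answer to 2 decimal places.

ΔQ = 4619 − 3101 = 1518; ΔP = 65.96 − 52 = 13.96.
Midpoints: P̄ = 58.98, Q̄ = 3860.0.
ε_s = (ΔQ/ΔP)(P̄/Q̄) = (1518/13.96)(58.98/3860.0).

1.66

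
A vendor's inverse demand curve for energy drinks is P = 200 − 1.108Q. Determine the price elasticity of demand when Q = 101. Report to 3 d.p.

At Q = 101, P = 200 − 1.108(101) = 88.09.
dP/dQ = −1.108, so dQ/dP = 1/(−1.108) = -0.903.
ε = (dQ/dP)(P/Q) = (-0.903)(88.09/101).

-0.787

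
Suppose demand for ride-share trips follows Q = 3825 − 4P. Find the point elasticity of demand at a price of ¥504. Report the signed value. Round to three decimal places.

At P = 504, Q = 1809.
dQ/dP = −4.
ε = (dQ/dP)(P/Q) = (-4)(504/1809).
|ε| > 1, so demand is elastic at this price.

-1.114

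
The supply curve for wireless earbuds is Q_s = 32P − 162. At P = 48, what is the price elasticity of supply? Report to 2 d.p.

At P = 48, Q_s = 1374.
dQ_s/dP = 32.
ε_s = (dQ_s/dP)(P/Q_s) = (32)(48/1374).

1.12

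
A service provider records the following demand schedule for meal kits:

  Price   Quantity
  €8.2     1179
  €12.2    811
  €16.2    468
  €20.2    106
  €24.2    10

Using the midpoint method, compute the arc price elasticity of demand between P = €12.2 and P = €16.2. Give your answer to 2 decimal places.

At P = 12.2, Q = 811; at P = 16.2, Q = 468.
ΔQ = -343, ΔP = 4.0. Midpoints: P̄ = 14.20, Q̄ = 639.5.
ε = (ΔQ/ΔP)(P̄/Q̄) = (-343/4.0)(14.20/639.5).

-1.90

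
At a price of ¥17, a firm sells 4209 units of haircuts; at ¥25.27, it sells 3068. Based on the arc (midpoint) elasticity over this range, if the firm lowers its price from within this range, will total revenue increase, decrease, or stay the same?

decrease

Arc ε = (-1141/8.27)(21.13/3638.5) ≈ -0.801.
|ε| = 0.80 < 1, so demand is inelastic. A price cut therefore reduces total revenue.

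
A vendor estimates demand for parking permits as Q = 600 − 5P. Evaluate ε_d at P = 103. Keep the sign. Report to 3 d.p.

-6.059

At P = 103, Q = 85.
dQ/dP = −5.
ε = (dQ/dP)(P/Q) = (-5)(103/85).
|ε| > 1, so demand is elastic at this price.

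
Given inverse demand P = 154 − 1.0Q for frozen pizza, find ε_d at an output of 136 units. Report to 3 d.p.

At Q = 136, P = 154 − 1.0(136) = 18.00.
dP/dQ = −1.0, so dQ/dP = 1/(−1.0) = -1.000.
ε = (dQ/dP)(P/Q) = (-1.000)(18.00/136).

-0.132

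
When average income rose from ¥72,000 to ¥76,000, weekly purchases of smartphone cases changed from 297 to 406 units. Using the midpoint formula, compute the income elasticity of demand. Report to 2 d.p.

ΔQ = 109, ΔI = 4000. Midpoints: Ī = 74,000, Q̄ = 351.5.
ε_I = (ΔQ/ΔI)(Ī/Q̄) = (109/4000)(74000/351.5).

5.74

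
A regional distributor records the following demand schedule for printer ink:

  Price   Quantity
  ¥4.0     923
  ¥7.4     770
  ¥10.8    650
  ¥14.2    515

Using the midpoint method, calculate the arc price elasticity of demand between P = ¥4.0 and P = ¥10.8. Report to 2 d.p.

-0.38

At P = 4.0, Q = 923; at P = 10.8, Q = 650.
ΔQ = -273, ΔP = 6.8. Midpoints: P̄ = 7.40, Q̄ = 786.5.
ε = (ΔQ/ΔP)(P̄/Q̄) = (-273/6.8)(7.40/786.5).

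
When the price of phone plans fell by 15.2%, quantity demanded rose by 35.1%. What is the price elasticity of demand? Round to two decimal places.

-2.31

ε = %ΔQ / %ΔP = (35.1)/(-15.2) = -2.309.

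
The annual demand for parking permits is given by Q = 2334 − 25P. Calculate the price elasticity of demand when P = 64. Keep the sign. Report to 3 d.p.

-2.180

At P = 64, Q = 734.
dQ/dP = −25.
ε = (dQ/dP)(P/Q) = (-25)(64/734).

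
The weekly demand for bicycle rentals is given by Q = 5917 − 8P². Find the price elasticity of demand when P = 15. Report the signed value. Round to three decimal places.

At P = 15, Q = 4117.
dQ/dP = −16P = -240.
ε = (dQ/dP)(P/Q) = (-240)(15/4117).
|ε| < 1, so demand is inelastic at this price.

-0.874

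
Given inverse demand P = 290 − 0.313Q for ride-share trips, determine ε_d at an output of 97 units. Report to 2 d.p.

At Q = 97, P = 290 − 0.313(97) = 259.64.
dP/dQ = −0.313, so dQ/dP = 1/(−0.313) = -3.195.
ε = (dQ/dP)(P/Q) = (-3.195)(259.64/97).

-8.55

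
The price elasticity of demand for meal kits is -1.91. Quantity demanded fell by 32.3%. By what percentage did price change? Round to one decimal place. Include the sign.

16.9%

%ΔP ≈ %ΔQ / ε = (-32.3%)/(-1.91) = 16.91%.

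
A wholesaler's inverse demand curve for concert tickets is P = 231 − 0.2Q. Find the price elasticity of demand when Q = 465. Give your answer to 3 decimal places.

-1.484

At Q = 465, P = 231 − 0.2(465) = 138.00.
dP/dQ = −0.2, so dQ/dP = 1/(−0.2) = -5.000.
ε = (dQ/dP)(P/Q) = (-5.000)(138.00/465).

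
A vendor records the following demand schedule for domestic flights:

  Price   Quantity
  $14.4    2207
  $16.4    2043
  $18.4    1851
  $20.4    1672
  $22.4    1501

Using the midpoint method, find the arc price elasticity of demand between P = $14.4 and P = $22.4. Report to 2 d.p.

At P = 14.4, Q = 2207; at P = 22.4, Q = 1501.
ΔQ = -706, ΔP = 8.0. Midpoints: P̄ = 18.40, Q̄ = 1854.0.
ε = (ΔQ/ΔP)(P̄/Q̄) = (-706/8.0)(18.40/1854.0).

-0.88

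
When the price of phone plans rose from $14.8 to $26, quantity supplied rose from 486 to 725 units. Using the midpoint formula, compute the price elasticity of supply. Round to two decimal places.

ΔQ = 725 − 486 = 239; ΔP = 26 − 14.8 = 11.2.
Midpoints: P̄ = 20.40, Q̄ = 605.5.
ε_s = (ΔQ/ΔP)(P̄/Q̄) = (239/11.2)(20.40/605.5).

0.72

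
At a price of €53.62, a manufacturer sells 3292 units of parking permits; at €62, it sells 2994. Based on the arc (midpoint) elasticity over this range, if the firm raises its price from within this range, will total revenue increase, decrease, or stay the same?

Arc ε = (-298/8.38)(57.81/3143.0) ≈ -0.654.
|ε| = 0.65 < 1, so demand is inelastic. A price rise therefore raises total revenue.

increase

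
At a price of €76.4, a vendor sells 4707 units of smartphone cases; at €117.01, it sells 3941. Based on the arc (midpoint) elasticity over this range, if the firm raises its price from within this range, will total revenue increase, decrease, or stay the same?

increase

Arc ε = (-766/40.61)(96.71/4324.0) ≈ -0.422.
|ε| = 0.42 < 1, so demand is inelastic. A price rise therefore raises total revenue.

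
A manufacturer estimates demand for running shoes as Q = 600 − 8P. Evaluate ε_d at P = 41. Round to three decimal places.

-1.206

At P = 41, Q = 272.
dQ/dP = −8.
ε = (dQ/dP)(P/Q) = (-8)(41/272).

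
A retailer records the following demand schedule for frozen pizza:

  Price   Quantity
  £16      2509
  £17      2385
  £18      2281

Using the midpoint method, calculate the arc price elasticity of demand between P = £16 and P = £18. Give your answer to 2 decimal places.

At P = 16, Q = 2509; at P = 18, Q = 2281.
ΔQ = -228, ΔP = 2. Midpoints: P̄ = 17.00, Q̄ = 2395.0.
ε = (ΔQ/ΔP)(P̄/Q̄) = (-228/2)(17.00/2395.0).

-0.81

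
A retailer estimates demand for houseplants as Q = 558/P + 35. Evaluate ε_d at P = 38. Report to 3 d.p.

At P = 38, Q = 49.684.
dQ/dP = −558/P² = -0.386.
ε = (dQ/dP)(P/Q) = (-0.386)(38/49.684).

-0.296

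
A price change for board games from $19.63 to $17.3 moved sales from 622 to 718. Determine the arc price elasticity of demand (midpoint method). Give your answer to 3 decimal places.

ΔQ = 718 − 622 = 96; ΔP = 17.3 − 19.63 = -2.33.
Midpoints: P̄ = 18.46, Q̄ = 670.0.
ε = (ΔQ/ΔP)(P̄/Q̄) = (96/-2.33)(18.46/670.0).

-1.136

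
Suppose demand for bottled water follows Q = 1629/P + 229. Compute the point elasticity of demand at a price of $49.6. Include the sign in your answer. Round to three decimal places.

-0.125

At P = 49.6, Q = 261.843.
dQ/dP = −1629/P² = -0.662.
ε = (dQ/dP)(P/Q) = (-0.662)(49.6/261.843).
|ε| < 1, so demand is inelastic at this price.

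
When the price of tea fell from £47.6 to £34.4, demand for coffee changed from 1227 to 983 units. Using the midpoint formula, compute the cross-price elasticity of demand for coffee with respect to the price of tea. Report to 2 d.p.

0.69

ΔQ_x = 983 − 1227 = -244; ΔP_y = 34.4 − 47.6 = -13.2.
Midpoints: P̄_y = 41.00, Q̄_x = 1105.0.
ε_xy = (ΔQ_x/ΔP_y)(P̄_y/Q̄_x) = (-244/-13.2)(41.00/1105.0).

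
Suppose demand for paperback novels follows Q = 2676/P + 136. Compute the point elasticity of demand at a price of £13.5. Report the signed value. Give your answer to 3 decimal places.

-0.593

At P = 13.5, Q = 334.222.
dQ/dP = −2676/P² = -14.683.
ε = (dQ/dP)(P/Q) = (-14.683)(13.5/334.222).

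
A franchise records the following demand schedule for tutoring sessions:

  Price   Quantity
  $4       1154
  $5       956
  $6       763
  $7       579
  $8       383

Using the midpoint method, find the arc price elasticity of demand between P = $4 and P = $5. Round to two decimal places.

-0.84

At P = 4, Q = 1154; at P = 5, Q = 956.
ΔQ = -198, ΔP = 1. Midpoints: P̄ = 4.50, Q̄ = 1055.0.
ε = (ΔQ/ΔP)(P̄/Q̄) = (-198/1)(4.50/1055.0).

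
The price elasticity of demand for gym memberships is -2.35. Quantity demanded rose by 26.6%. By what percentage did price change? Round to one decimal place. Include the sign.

%ΔP ≈ %ΔQ / ε = (26.6%)/(-2.35) = -11.32%.

-11.3%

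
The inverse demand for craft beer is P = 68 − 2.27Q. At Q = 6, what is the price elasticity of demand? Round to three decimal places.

-3.993

At Q = 6, P = 68 − 2.27(6) = 54.38.
dP/dQ = −2.27, so dQ/dP = 1/(−2.27) = -0.441.
ε = (dQ/dP)(P/Q) = (-0.441)(54.38/6).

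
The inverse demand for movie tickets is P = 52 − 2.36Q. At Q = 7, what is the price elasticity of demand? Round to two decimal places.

At Q = 7, P = 52 − 2.36(7) = 35.48.
dP/dQ = −2.36, so dQ/dP = 1/(−2.36) = -0.424.
ε = (dQ/dP)(P/Q) = (-0.424)(35.48/7).

-2.15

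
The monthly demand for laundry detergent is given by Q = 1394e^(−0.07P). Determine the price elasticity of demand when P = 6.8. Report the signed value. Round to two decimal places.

At P = 6.8, Q = 866.041.
dQ/dP = −0.07·1394e^(−0.07P) = −0.07Q = -60.623.
ε = (dQ/dP)(P/Q) = (-60.623)(6.8/866.041).
|ε| < 1, so demand is inelastic at this price.

-0.48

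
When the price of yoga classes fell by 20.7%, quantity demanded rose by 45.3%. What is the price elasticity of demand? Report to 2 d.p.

-2.19

ε = %ΔQ / %ΔP = (45.3)/(-20.7) = -2.188.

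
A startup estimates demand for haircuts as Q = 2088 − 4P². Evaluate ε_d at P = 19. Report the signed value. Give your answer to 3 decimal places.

At P = 19, Q = 644.
dQ/dP = −8P = -152.
ε = (dQ/dP)(P/Q) = (-152)(19/644).

-4.484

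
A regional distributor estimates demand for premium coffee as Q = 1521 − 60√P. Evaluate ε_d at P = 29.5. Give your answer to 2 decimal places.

-0.14

At P = 29.5, Q = 1195.117.
dQ/dP = −60/(2√P) = -5.523.
ε = (dQ/dP)(P/Q) = (-5.523)(29.5/1195.117).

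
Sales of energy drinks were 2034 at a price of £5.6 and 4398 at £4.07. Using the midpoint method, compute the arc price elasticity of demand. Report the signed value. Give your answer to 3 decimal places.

ΔQ = 4398 − 2034 = 2364; ΔP = 4.07 − 5.6 = -1.53.
Midpoints: P̄ = 4.83, Q̄ = 3216.0.
ε = (ΔQ/ΔP)(P̄/Q̄) = (2364/-1.53)(4.83/3216.0).

-2.323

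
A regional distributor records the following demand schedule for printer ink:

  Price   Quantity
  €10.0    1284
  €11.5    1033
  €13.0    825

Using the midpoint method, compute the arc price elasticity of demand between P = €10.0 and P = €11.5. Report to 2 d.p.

-1.55

At P = 10.0, Q = 1284; at P = 11.5, Q = 1033.
ΔQ = -251, ΔP = 1.5. Midpoints: P̄ = 10.75, Q̄ = 1158.5.
ε = (ΔQ/ΔP)(P̄/Q̄) = (-251/1.5)(10.75/1158.5).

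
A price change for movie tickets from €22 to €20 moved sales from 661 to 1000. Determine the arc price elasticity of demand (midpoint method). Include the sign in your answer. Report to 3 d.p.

-4.286

ΔQ = 1000 − 661 = 339; ΔP = 20 − 22 = -2.
Midpoints: P̄ = 21.00, Q̄ = 830.5.
ε = (ΔQ/ΔP)(P̄/Q̄) = (339/-2)(21.00/830.5).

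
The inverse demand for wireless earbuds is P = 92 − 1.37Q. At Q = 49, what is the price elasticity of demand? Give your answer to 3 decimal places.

At Q = 49, P = 92 − 1.37(49) = 24.87.
dP/dQ = −1.37, so dQ/dP = 1/(−1.37) = -0.730.
ε = (dQ/dP)(P/Q) = (-0.730)(24.87/49).

-0.370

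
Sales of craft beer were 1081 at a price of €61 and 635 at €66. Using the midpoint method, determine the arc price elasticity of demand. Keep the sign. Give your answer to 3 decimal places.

-6.602

ΔQ = 635 − 1081 = -446; ΔP = 66 − 61 = 5.
Midpoints: P̄ = 63.50, Q̄ = 858.0.
ε = (ΔQ/ΔP)(P̄/Q̄) = (-446/5)(63.50/858.0).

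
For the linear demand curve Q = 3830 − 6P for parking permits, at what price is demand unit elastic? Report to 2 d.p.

For linear demand Q = a − bP, ε = −bP/(a − bP). |ε| = 1 when bP = a − bP, i.e. P = a/(2b).
P = 3830/(2·6) = 3830/12 = 319.1667.

319.17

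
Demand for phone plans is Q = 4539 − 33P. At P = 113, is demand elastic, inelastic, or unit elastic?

Q = 810, dQ/dP = -33.
ε = (dQ/dP)(P/Q) ≈ -4.604.
|ε| = 4.60 > 1.

elastic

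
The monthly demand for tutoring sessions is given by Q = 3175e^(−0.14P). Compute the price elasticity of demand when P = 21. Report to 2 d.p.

-2.94

At P = 21, Q = 167.849.
dQ/dP = −0.14·3175e^(−0.14P) = −0.14Q = -23.499.
ε = (dQ/dP)(P/Q) = (-23.499)(21/167.849).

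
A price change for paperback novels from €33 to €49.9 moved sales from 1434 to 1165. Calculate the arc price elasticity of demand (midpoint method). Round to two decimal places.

-0.51

ΔQ = 1165 − 1434 = -269; ΔP = 49.9 − 33 = 16.9.
Midpoints: P̄ = 41.45, Q̄ = 1299.5.
ε = (ΔQ/ΔP)(P̄/Q̄) = (-269/16.9)(41.45/1299.5).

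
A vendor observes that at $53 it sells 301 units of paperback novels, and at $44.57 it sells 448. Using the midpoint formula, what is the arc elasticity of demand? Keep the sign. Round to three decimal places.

ΔQ = 448 − 301 = 147; ΔP = 44.57 − 53 = -8.43.
Midpoints: P̄ = 48.78, Q̄ = 374.5.
ε = (ΔQ/ΔP)(P̄/Q̄) = (147/-8.43)(48.78/374.5).

-2.272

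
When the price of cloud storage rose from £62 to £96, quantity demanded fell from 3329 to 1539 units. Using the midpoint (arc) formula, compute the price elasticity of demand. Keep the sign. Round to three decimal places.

ΔQ = 1539 − 3329 = -1790; ΔP = 96 − 62 = 34.
Midpoints: P̄ = 79.00, Q̄ = 2434.0.
ε = (ΔQ/ΔP)(P̄/Q̄) = (-1790/34)(79.00/2434.0).

-1.709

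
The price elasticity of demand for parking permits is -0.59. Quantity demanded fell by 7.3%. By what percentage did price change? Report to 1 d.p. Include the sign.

%ΔP ≈ %ΔQ / ε = (-7.3%)/(-0.59) = 12.37%.

12.4%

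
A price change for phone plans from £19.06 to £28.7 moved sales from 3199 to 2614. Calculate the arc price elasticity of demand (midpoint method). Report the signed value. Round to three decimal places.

ΔQ = 2614 − 3199 = -585; ΔP = 28.7 − 19.06 = 9.64.
Midpoints: P̄ = 23.88, Q̄ = 2906.5.
ε = (ΔQ/ΔP)(P̄/Q̄) = (-585/9.64)(23.88/2906.5).

-0.499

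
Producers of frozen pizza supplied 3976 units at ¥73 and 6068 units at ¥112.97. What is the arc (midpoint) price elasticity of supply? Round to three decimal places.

0.969

ΔQ = 6068 − 3976 = 2092; ΔP = 112.97 − 73 = 39.97.
Midpoints: P̄ = 92.98, Q̄ = 5022.0.
ε_s = (ΔQ/ΔP)(P̄/Q̄) = (2092/39.97)(92.98/5022.0).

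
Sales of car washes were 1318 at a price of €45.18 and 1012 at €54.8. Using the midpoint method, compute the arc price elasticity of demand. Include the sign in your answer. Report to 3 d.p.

ΔQ = 1012 − 1318 = -306; ΔP = 54.8 − 45.18 = 9.62.
Midpoints: P̄ = 49.99, Q̄ = 1165.0.
ε = (ΔQ/ΔP)(P̄/Q̄) = (-306/9.62)(49.99/1165.0).

-1.365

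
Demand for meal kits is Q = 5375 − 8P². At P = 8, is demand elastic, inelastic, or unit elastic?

Q = 4863, dQ/dP = -128.
ε = (dQ/dP)(P/Q) ≈ -0.211.
|ε| = 0.21 < 1.

inelastic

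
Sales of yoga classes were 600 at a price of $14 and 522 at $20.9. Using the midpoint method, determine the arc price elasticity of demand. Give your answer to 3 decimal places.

ΔQ = 522 − 600 = -78; ΔP = 20.9 − 14 = 6.9.
Midpoints: P̄ = 17.45, Q̄ = 561.0.
ε = (ΔQ/ΔP)(P̄/Q̄) = (-78/6.9)(17.45/561.0).

-0.352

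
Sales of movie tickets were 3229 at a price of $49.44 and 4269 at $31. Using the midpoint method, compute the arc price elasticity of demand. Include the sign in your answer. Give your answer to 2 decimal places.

ΔQ = 4269 − 3229 = 1040; ΔP = 31 − 49.44 = -18.44.
Midpoints: P̄ = 40.22, Q̄ = 3749.0.
ε = (ΔQ/ΔP)(P̄/Q̄) = (1040/-18.44)(40.22/3749.0).

-0.61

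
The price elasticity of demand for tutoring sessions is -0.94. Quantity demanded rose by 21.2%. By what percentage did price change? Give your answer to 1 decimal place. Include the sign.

-22.6%

%ΔP ≈ %ΔQ / ε = (21.2%)/(-0.94) = -22.55%.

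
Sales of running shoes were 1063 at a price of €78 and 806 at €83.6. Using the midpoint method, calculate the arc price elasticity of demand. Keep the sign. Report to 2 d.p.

-3.97

ΔQ = 806 − 1063 = -257; ΔP = 83.6 − 78 = 5.6.
Midpoints: P̄ = 80.80, Q̄ = 934.5.
ε = (ΔQ/ΔP)(P̄/Q̄) = (-257/5.6)(80.80/934.5).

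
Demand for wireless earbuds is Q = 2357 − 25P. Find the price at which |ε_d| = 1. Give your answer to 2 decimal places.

For linear demand Q = a − bP, ε = −bP/(a − bP). |ε| = 1 when bP = a − bP, i.e. P = a/(2b).
P = 2357/(2·25) = 2357/50 = 47.1400.

47.14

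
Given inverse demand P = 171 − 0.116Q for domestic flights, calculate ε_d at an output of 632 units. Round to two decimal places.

At Q = 632, P = 171 − 0.116(632) = 97.69.
dP/dQ = −0.116, so dQ/dP = 1/(−0.116) = -8.621.
ε = (dQ/dP)(P/Q) = (-8.621)(97.69/632).

-1.33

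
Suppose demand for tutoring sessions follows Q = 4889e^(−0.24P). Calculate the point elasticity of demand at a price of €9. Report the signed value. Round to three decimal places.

At P = 9, Q = 563.825.
dQ/dP = −0.24·4889e^(−0.24P) = −0.24Q = -135.318.
ε = (dQ/dP)(P/Q) = (-135.318)(9/563.825).

-2.160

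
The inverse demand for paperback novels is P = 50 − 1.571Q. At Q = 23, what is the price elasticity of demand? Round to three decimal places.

At Q = 23, P = 50 − 1.571(23) = 13.87.
dP/dQ = −1.571, so dQ/dP = 1/(−1.571) = -0.637.
ε = (dQ/dP)(P/Q) = (-0.637)(13.87/23).

-0.384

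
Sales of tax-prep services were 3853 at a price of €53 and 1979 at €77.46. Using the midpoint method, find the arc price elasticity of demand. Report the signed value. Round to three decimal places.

ΔQ = 1979 − 3853 = -1874; ΔP = 77.46 − 53 = 24.46.
Midpoints: P̄ = 65.23, Q̄ = 2916.0.
ε = (ΔQ/ΔP)(P̄/Q̄) = (-1874/24.46)(65.23/2916.0).

-1.714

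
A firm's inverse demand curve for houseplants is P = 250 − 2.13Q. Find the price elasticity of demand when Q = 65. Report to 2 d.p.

-0.81

At Q = 65, P = 250 − 2.13(65) = 111.55.
dP/dQ = −2.13, so dQ/dP = 1/(−2.13) = -0.469.
ε = (dQ/dP)(P/Q) = (-0.469)(111.55/65).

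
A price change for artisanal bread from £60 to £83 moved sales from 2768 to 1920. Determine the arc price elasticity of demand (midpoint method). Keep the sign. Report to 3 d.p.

-1.125

ΔQ = 1920 − 2768 = -848; ΔP = 83 − 60 = 23.
Midpoints: P̄ = 71.50, Q̄ = 2344.0.
ε = (ΔQ/ΔP)(P̄/Q̄) = (-848/23)(71.50/2344.0).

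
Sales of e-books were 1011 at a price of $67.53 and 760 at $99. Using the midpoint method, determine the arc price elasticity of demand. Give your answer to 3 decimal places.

ΔQ = 760 − 1011 = -251; ΔP = 99 − 67.53 = 31.47.
Midpoints: P̄ = 83.27, Q̄ = 885.5.
ε = (ΔQ/ΔP)(P̄/Q̄) = (-251/31.47)(83.27/885.5).

-0.750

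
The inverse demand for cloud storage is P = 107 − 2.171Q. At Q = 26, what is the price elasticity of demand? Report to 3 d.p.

-0.896

At Q = 26, P = 107 − 2.171(26) = 50.55.
dP/dQ = −2.171, so dQ/dP = 1/(−2.171) = -0.461.
ε = (dQ/dP)(P/Q) = (-0.461)(50.55/26).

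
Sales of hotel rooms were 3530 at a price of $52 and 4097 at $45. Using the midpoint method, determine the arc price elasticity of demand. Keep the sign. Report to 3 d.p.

-1.030

ΔQ = 4097 − 3530 = 567; ΔP = 45 − 52 = -7.
Midpoints: P̄ = 48.50, Q̄ = 3813.5.
ε = (ΔQ/ΔP)(P̄/Q̄) = (567/-7)(48.50/3813.5).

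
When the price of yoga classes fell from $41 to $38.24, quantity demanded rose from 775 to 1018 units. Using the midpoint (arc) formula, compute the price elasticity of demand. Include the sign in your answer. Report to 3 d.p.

-3.891

ΔQ = 1018 − 775 = 243; ΔP = 38.24 − 41 = -2.76.
Midpoints: P̄ = 39.62, Q̄ = 896.5.
ε = (ΔQ/ΔP)(P̄/Q̄) = (243/-2.76)(39.62/896.5).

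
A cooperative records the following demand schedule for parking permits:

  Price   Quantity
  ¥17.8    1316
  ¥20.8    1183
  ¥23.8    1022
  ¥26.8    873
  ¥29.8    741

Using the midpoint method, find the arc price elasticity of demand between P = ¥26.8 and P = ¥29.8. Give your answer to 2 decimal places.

At P = 26.8, Q = 873; at P = 29.8, Q = 741.
ΔQ = -132, ΔP = 3.0. Midpoints: P̄ = 28.30, Q̄ = 807.0.
ε = (ΔQ/ΔP)(P̄/Q̄) = (-132/3.0)(28.30/807.0).

-1.54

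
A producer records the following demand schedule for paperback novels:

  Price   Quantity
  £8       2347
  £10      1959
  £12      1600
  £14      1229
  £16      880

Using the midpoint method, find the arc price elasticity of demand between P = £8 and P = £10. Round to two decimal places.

At P = 8, Q = 2347; at P = 10, Q = 1959.
ΔQ = -388, ΔP = 2. Midpoints: P̄ = 9.00, Q̄ = 2153.0.
ε = (ΔQ/ΔP)(P̄/Q̄) = (-388/2)(9.00/2153.0).

-0.81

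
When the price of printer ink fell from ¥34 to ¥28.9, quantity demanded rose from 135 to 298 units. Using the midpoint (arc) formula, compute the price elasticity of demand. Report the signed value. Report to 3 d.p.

ΔQ = 298 − 135 = 163; ΔP = 28.9 − 34 = -5.1.
Midpoints: P̄ = 31.45, Q̄ = 216.5.
ε = (ΔQ/ΔP)(P̄/Q̄) = (163/-5.1)(31.45/216.5).

-4.643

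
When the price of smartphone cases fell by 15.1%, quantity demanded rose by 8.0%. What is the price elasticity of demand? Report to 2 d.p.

ε = %ΔQ / %ΔP = (8.0)/(-15.1) = -0.530.

-0.53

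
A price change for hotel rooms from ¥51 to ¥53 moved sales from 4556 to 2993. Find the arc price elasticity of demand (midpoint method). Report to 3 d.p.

ΔQ = 2993 − 4556 = -1563; ΔP = 53 − 51 = 2.
Midpoints: P̄ = 52.00, Q̄ = 3774.5.
ε = (ΔQ/ΔP)(P̄/Q̄) = (-1563/2)(52.00/3774.5).

-10.766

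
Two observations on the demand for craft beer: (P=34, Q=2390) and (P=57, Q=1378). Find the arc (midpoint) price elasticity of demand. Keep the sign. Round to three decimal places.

-1.063

ΔQ = 1378 − 2390 = -1012; ΔP = 57 − 34 = 23.
Midpoints: P̄ = 45.50, Q̄ = 1884.0.
ε = (ΔQ/ΔP)(P̄/Q̄) = (-1012/23)(45.50/1884.0).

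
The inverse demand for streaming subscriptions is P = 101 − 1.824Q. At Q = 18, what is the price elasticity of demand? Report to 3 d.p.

-2.076

At Q = 18, P = 101 − 1.824(18) = 68.17.
dP/dQ = −1.824, so dQ/dP = 1/(−1.824) = -0.548.
ε = (dQ/dP)(P/Q) = (-0.548)(68.17/18).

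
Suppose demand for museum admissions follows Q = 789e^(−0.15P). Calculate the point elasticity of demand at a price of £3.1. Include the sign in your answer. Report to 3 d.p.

At P = 3.1, Q = 495.599.
dQ/dP = −0.15·789e^(−0.15P) = −0.15Q = -74.340.
ε = (dQ/dP)(P/Q) = (-74.340)(3.1/495.599).
|ε| < 1, so demand is inelastic at this price.

-0.465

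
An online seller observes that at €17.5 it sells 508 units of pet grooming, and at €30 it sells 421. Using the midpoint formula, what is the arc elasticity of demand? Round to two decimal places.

ΔQ = 421 − 508 = -87; ΔP = 30 − 17.5 = 12.5.
Midpoints: P̄ = 23.75, Q̄ = 464.5.
ε = (ΔQ/ΔP)(P̄/Q̄) = (-87/12.5)(23.75/464.5).

-0.36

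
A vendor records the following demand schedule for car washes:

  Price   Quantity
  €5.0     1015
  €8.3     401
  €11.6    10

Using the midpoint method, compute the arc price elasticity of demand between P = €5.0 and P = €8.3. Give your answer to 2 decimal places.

At P = 5.0, Q = 1015; at P = 8.3, Q = 401.
ΔQ = -614, ΔP = 3.3. Midpoints: P̄ = 6.65, Q̄ = 708.0.
ε = (ΔQ/ΔP)(P̄/Q̄) = (-614/3.3)(6.65/708.0).

-1.75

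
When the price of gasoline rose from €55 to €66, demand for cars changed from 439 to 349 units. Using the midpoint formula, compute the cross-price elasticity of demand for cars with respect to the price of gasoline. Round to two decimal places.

ΔQ_x = 349 − 439 = -90; ΔP_y = 66 − 55 = 11.
Midpoints: P̄_y = 60.50, Q̄_x = 394.0.
ε_xy = (ΔQ_x/ΔP_y)(P̄_y/Q̄_x) = (-90/11)(60.50/394.0).

-1.26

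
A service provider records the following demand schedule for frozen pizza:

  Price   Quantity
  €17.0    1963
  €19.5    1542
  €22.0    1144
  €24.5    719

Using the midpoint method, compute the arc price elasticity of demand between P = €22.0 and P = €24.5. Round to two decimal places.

At P = 22.0, Q = 1144; at P = 24.5, Q = 719.
ΔQ = -425, ΔP = 2.5. Midpoints: P̄ = 23.25, Q̄ = 931.5.
ε = (ΔQ/ΔP)(P̄/Q̄) = (-425/2.5)(23.25/931.5).

-4.24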